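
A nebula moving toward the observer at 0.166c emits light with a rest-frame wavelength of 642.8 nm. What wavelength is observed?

543.6 nm

Relativistic Doppler for wavelength: λ' = λ₀ · √((1 − β)/(1 + β)).
λ' = 642.8 × √(0.8340/1.1660) = 642.8 × 0.84573 ≈ 543.6 nm.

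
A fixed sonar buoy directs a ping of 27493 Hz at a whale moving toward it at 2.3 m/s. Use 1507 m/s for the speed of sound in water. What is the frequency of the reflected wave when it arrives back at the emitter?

At the whale (a moving observer), f₁ = f₀ · (v + u)/v = 27493 × 1509.3/1507 ≈ 27535 Hz.
On reflection it acts as a source moving toward the stationary detector: f₂ = f₁ · v/(v − u) = 27535 × 1507/1504.7 ≈ 27577 Hz.

27577 Hz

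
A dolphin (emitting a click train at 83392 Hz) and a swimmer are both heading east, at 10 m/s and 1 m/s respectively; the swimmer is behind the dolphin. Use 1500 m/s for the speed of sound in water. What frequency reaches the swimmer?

The swimmer is behind, so the dolphin is moving away from it while the swimmer is moving toward the dolphin.
With source receding and observer approaching, f' = f · (v + v_o)/(v + v_s).
f' = 83392 × (1500 + 1)/(1500 + 10) = 83392 × 1501/1510 ≈ 82895 Hz.

82895 Hz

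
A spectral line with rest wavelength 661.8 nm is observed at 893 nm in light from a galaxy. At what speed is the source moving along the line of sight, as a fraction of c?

λ'/λ₀ = 1.3494 > 1 (redshift), so the source is receding.
λ'/λ₀ = √((1 + β)/(1 − β)) for a receding source ⇒ β = (r² − 1)/(r² + 1) with r = λ'/λ₀.
β = (1.8207 − 1)/(1.8207 + 1) ≈ 0.291.

0.291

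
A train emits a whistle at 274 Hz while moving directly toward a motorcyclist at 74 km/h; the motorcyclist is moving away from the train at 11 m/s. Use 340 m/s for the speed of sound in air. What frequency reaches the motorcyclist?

74 km/h = 20.56 m/s.
With source approaching and observer receding, f' = f · (v − v_o)/(v − v_s).
f' = 274 × (340 − 11)/(340 − 20.56) = 274 × 329/319.44 ≈ 282 Hz.

282 Hz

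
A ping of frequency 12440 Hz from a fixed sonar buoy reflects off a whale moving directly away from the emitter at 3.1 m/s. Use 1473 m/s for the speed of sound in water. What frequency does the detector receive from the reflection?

12388 Hz

The whale first receives the wave as a moving observer: f₁ = f₀ · (v − u)/v = 12440 × (1473 − 3.1)/1473 ≈ 12414 Hz.
On reflection it acts as a source moving away from the stationary detector: f₂ = f₁ · v/(v + u) = 12414 × 1473/1476.1 ≈ 12388 Hz.
Equivalently f₂ = f₀ · (v − u)/(v + u).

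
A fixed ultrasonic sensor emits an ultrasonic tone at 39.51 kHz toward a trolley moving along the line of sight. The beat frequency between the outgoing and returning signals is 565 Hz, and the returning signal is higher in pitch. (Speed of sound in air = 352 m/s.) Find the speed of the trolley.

Double Doppler shift off a moving reflector: f₂ = f₀ · (v + u)/(v − u) (u > 0 toward emitter).
Returning signal is higher, so f₂ = f₀ + Δf = 39510 + 565 = 40075 Hz.
Rearranging, u = v · (f₂ − f₀)/(f₂ + f₀) = 352 × 565/79585 ≈ 2.50 m/s.
So the trolley is moving at 2.50 m/s toward the emitter.

2.50 m/s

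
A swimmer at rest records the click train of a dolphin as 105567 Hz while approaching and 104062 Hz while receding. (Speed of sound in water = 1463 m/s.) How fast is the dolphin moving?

f₁/f₂ = (v + v_s)/(v − v_s), so v_s = v · (f₁ − f₂)/(f₁ + f₂).
v_s = 1463 × (105567 − 104062)/(105567 + 104062) = 1463 × 1505/209629 ≈ 10.5 m/s.

10.5 m/s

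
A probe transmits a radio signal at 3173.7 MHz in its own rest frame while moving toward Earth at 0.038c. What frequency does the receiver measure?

3296.7 MHz

Relativistic Doppler for frequency: f' = f₀ · √((1 + β)/(1 − β)).
f' = 3173.7 × √(1.0380/0.9620) = 3173.7 × 1.03875 ≈ 3296.7 MHz.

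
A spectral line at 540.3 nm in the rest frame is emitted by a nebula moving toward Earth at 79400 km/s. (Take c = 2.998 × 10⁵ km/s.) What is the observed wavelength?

411.9 nm

β = v/c = 79400/299800 = 0.2648.
Relativistic Doppler for wavelength: λ' = λ₀ · √((1 − β)/(1 + β)).
λ' = 540.3 × √(0.7352/1.2648) = 540.3 × 0.76238 ≈ 411.9 nm.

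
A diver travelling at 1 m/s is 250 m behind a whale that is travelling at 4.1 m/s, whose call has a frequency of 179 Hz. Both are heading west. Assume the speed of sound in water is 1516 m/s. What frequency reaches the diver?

179 Hz

The diver is behind, so the whale is moving away from it while the diver is moving toward the whale.
With source receding and observer approaching, f' = f · (v + v_o)/(v + v_s).
f' = 179 × (1516 + 1)/(1516 + 4.1) = 179 × 1517/1520.1 ≈ 179 Hz.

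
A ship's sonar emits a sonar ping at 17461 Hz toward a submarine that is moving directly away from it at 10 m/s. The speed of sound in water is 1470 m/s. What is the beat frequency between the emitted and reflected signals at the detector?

236 Hz

The submarine first receives the wave as a moving observer: f₁ = f₀ · (v − u)/v = 17461 × (1470 − 10)/1470 ≈ 17342 Hz.
The reflection then acts as a moving source: f₂ = f₁ · v/(v + u) ≈ 17225 Hz.
Equivalently f₂ = f₀ · (v − u)/(v + u).
Beat frequency: |f₂ − f₀| = 2u·f₀/(v + u) = 2 × 10 × 17461/1480 ≈ 236 Hz.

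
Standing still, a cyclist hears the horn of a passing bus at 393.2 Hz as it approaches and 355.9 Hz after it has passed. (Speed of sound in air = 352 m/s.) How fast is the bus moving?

f₁/f₂ = (v + v_s)/(v − v_s), so v_s = v · (f₁ − f₂)/(f₁ + f₂).
v_s = 352 × (393.2 − 355.9)/(393.2 + 355.9) = 352 × 37.3/749.1 ≈ 17.5 m/s.

17.5 m/s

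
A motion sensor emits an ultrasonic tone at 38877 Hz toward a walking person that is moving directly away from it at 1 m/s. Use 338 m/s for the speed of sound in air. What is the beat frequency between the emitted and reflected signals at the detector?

The walking person first receives the wave as a moving observer: f₁ = f₀ · (v − u)/v = 38877 × (338 − 1)/338 ≈ 38762 Hz.
The reflection then acts as a moving source: f₂ = f₁ · v/(v + u) ≈ 38648 Hz.
Equivalently f₂ = f₀ · (v − u)/(v + u).
Beat frequency: |f₂ − f₀| = 2u·f₀/(v + u) = 2 × 1 × 38877/339 ≈ 229 Hz.

229 Hz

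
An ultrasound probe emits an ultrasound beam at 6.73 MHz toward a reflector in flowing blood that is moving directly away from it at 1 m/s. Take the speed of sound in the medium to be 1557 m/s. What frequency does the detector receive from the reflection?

At the reflector in flowing blood (a moving observer), f₁ = f₀ · (v − u)/v = 6.73 × 1556/1557 ≈ 6.726 MHz.
The reflection then acts as a moving source: f₂ = f₁ · v/(v + u) ≈ 6.721 MHz.
Equivalently f₂ = f₀ · (v − u)/(v + u).

6.721 MHz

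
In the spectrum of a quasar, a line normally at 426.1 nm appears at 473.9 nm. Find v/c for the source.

λ'/λ₀ = 1.1122 > 1 (redshift), so the source is receding.
λ'/λ₀ = √((1 + β)/(1 − β)) for a receding source ⇒ β = (r² − 1)/(r² + 1) with r = λ'/λ₀.
β = (1.2369 − 1)/(1.2369 + 1) ≈ 0.106.

0.106c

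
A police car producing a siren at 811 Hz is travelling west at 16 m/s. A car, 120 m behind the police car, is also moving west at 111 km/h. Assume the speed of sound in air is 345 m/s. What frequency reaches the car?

844 Hz

111 km/h = 30.83 m/s.
The car is behind, so the police car is moving away from it while the car is moving toward the police car.
With source receding and observer approaching, f' = f · (v + v_o)/(v + v_s).
f' = 811 × (345 + 30.83)/(345 + 16) = 811 × 375.83/361 ≈ 844 Hz.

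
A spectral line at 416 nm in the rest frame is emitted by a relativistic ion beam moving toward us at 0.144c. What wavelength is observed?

359.8 nm

Relativistic Doppler for wavelength: λ' = λ₀ · √((1 − β)/(1 + β)).
λ' = 416 × √(0.8560/1.1440) = 416 × 0.86502 ≈ 359.8 nm.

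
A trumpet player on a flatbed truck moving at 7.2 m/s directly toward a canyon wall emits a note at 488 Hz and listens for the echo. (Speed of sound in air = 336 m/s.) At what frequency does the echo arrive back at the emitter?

509 Hz

The canyon wall receives the sound from a moving source: f₁ = f₀ · v/(v − v_e) = 488 × 336/328.8 ≈ 499 Hz.
On the return leg the trumpet player on a flatbed truck is a moving observer: f₂ = f₁ · (v + v_e)/v = 499 × 343.2/336 ≈ 509 Hz.
Equivalently f₂ = f₀ · (v + v_e)/(v − v_e).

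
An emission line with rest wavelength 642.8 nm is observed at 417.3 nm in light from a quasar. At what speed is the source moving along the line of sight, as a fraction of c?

λ'/λ₀ = 0.6492 < 1 (blueshift), so the source is approaching.
λ'/λ₀ = √((1 − β)/(1 + β)) for an approaching source ⇒ β = (1 − r²)/(1 + r²) with r = λ'/λ₀.
β = (1 − 0.4214)/(1 + 0.4214) ≈ 0.407.

0.407c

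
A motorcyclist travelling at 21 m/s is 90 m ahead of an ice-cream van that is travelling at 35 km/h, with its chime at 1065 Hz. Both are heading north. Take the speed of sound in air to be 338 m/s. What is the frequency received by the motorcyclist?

1028 Hz

35 km/h = 9.722 m/s.
The motorcyclist is ahead, so the ice-cream van is moving toward it while the motorcyclist is moving away from the ice-cream van.
With source approaching and observer receding, f' = f · (v − v_o)/(v − v_s).
f' = 1065 × (338 − 21)/(338 − 9.722) = 1065 × 317/328.28 ≈ 1028 Hz.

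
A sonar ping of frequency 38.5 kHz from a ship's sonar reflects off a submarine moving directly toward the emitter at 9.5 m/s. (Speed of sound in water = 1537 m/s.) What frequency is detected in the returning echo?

39.0 kHz

The submarine first receives the wave as a moving observer: f₁ = f₀ · (v + u)/v = 38.5 × (1537 + 9.5)/1537 ≈ 38.7 kHz.
On reflection it acts as a source moving toward the stationary detector: f₂ = f₁ · v/(v − u) = 38.7 × 1537/1527.5 ≈ 39.0 kHz.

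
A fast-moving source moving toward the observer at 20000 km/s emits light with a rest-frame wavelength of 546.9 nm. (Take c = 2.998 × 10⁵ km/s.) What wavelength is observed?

511.6 nm

β = v/c = 20000/299800 = 0.0667.
Relativistic Doppler for wavelength: λ' = λ₀ · √((1 − β)/(1 + β)).
λ' = 546.9 × √(0.9333/1.0667) = 546.9 × 0.93537 ≈ 511.6 nm.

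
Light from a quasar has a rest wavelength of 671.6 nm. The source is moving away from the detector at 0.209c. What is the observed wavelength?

Relativistic Doppler for wavelength: λ' = λ₀ · √((1 + β)/(1 − β)).
λ' = 671.6 × √(1.2090/0.7910) = 671.6 × 1.23630 ≈ 830.3 nm.

830.3 nm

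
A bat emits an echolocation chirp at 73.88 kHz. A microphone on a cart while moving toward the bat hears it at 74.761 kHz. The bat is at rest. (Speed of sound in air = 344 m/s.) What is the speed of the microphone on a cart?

f' = f · (v + v_o)/v ⇒ v_o = v · |f'/f − 1|.
v_o = 344 × |74.761/73.88 − 1| = 344 × 0.01192 ≈ 4.1 m/s.

4.1 m/s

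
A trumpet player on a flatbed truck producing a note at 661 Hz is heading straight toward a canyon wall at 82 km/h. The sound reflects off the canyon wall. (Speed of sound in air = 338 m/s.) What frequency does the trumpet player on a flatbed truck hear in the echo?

82 km/h = 22.78 m/s.
The canyon wall receives the sound from a moving source: f₁ = f₀ · v/(v − v_e) = 661 × 338/315.22 ≈ 709 Hz.
On the return leg the trumpet player on a flatbed truck is a moving observer: f₂ = f₁ · (v + v_e)/v = 709 × 360.78/338 ≈ 757 Hz.
Equivalently f₂ = f₀ · (v + v_e)/(v − v_e).

757 Hz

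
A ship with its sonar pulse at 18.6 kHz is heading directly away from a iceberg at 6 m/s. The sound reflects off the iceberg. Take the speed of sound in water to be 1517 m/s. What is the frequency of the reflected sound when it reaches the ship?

18.45 kHz

The iceberg receives the sound from a moving source: f₁ = f₀ · v/(v + v_e) = 18.6 × 1517/1523 ≈ 18.53 kHz.
On the return leg the ship is a moving observer: f₂ = f₁ · (v − v_e)/v = 18.53 × 1511/1517 ≈ 18.45 kHz.
Equivalently f₂ = f₀ · (v − v_e)/(v + v_e).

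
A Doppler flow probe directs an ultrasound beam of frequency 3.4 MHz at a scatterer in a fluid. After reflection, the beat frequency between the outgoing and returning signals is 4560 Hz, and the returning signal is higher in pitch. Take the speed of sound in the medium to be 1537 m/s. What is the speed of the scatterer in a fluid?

1.03 m/s

Double Doppler shift off a moving reflector: f₂ = f₀ · (v + u)/(v − u) (u > 0 toward emitter).
Returning signal is higher, so f₂ = f₀ + Δf = 3400000 + 4560 = 3404560 Hz.
Rearranging, u = v · (f₂ − f₀)/(f₂ + f₀) = 1537 × 4560/6804560 ≈ 1.03 m/s.
So the scatterer in a fluid is moving at 1.03 m/s toward the emitter.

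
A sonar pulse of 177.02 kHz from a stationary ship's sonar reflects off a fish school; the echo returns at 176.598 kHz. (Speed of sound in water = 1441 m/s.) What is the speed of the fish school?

1.72 m/s

Double Doppler shift off a moving reflector: f₂ = f₀ · (v + u)/(v − u) (u > 0 toward emitter).
Rearranging, u = v · (f₂ − f₀)/(f₂ + f₀) = 1441 × -0.422/353.618 ≈ -1.72 m/s.
So the fish school is moving at 1.72 m/s away from the emitter.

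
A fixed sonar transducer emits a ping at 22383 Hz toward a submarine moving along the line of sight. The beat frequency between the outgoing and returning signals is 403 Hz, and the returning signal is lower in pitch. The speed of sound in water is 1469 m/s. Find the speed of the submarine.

13.3 m/s

Double Doppler shift off a moving reflector: f₂ = f₀ · (v + u)/(v − u) (u > 0 toward emitter).
Returning signal is lower, so f₂ = f₀ − Δf = 22383 − 403 = 21980 Hz.
Rearranging, u = v · (f₂ − f₀)/(f₂ + f₀) = 1469 × -403/44363 ≈ -13.3 m/s.
So the submarine is moving at 13.3 m/s away from the emitter.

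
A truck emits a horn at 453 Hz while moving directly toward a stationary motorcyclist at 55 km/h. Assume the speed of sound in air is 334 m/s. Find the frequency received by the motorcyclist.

475 Hz

55 km/h = 15.28 m/s.
Only the source moves, toward the listener, so f' = f · v/(v − v_s).
f' = 453 × 334/(334 − 15.28) = 453 × 334/318.7 ≈ 475 Hz.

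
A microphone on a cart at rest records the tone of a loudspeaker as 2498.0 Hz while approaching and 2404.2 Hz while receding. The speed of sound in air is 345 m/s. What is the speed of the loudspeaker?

f₁/f₂ = (v + v_s)/(v − v_s), so v_s = v · (f₁ − f₂)/(f₁ + f₂).
v_s = 345 × (2498.0 − 2404.2)/(2498.0 + 2404.2) = 345 × 93.8/4902.2 ≈ 6.6 m/s.

6.6 m/s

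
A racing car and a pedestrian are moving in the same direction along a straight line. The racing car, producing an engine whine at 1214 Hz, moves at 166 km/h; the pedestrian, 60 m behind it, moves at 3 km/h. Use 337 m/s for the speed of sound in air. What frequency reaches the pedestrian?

166 km/h = 46.11 m/s; 3 km/h = 0.8333 m/s.
The pedestrian is behind, so the racing car is moving away from it while the pedestrian is moving toward the racing car.
With source receding and observer approaching, f' = f · (v + v_o)/(v + v_s).
f' = 1214 × (337 + 0.8333)/(337 + 46.11) = 1214 × 337.83/383.11 ≈ 1071 Hz.

1071 Hz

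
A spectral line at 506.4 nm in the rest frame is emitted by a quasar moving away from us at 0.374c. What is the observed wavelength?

750.2 nm

Relativistic Doppler for wavelength: λ' = λ₀ · √((1 + β)/(1 − β)).
λ' = 506.4 × √(1.3740/0.6260) = 506.4 × 1.48152 ≈ 750.2 nm.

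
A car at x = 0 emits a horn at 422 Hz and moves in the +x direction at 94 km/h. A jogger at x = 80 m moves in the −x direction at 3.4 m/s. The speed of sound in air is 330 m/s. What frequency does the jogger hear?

94 km/h = 26.11 m/s.
The observer lies on the +x side, so the source is heading toward the observer and the observer is heading toward the source.
With source approaching and observer approaching, f' = f · (v + v_o)/(v − v_s).
f' = 422 × (330 + 3.4)/(330 − 26.11) = 422 × 333.4/303.89 ≈ 463 Hz.

463 Hz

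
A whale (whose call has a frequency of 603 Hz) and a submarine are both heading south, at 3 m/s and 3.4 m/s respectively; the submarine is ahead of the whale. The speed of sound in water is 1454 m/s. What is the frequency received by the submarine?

603 Hz

The submarine is ahead, so the whale is moving toward it while the submarine is moving away from the whale.
General Doppler shift: f' = f · (v − v_o)/(v − v_s).
f' = 603 × (1454 − 3.4)/(1454 − 3) = 603 × 1450.6/1451 ≈ 603 Hz.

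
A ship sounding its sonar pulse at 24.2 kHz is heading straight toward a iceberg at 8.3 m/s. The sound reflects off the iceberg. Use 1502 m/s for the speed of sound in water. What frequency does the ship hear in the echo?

24.5 kHz

The iceberg receives the sound from a moving source: f₁ = f₀ · v/(v − v_e) = 24.2 × 1502/1493.7 ≈ 24.3 kHz.
On the return leg the ship is a moving observer: f₂ = f₁ · (v + v_e)/v = 24.3 × 1510.3/1502 ≈ 24.5 kHz.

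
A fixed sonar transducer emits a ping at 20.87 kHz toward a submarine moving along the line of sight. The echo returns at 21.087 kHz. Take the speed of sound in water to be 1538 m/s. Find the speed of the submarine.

Double Doppler shift off a moving reflector: f₂ = f₀ · (v + u)/(v − u) (u > 0 toward emitter).
Rearranging, u = v · (f₂ − f₀)/(f₂ + f₀) = 1538 × 0.217/41.957 ≈ 8.0 m/s.
So the submarine is moving at 8.0 m/s toward the emitter.

8.0 m/s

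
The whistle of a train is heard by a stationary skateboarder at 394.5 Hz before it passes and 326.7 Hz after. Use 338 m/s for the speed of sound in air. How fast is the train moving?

32 m/s

f₁/f₂ = (v + v_s)/(v − v_s), so v_s = v · (f₁ − f₂)/(f₁ + f₂).
v_s = 338 × (394.5 − 326.7)/(394.5 + 326.7) = 338 × 67.8/721.2 ≈ 32 m/s.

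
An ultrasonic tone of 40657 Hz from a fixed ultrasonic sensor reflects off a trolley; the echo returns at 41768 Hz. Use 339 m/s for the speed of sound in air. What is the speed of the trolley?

4.6 m/s

Double Doppler shift off a moving reflector: f₂ = f₀ · (v + u)/(v − u) (u > 0 toward emitter).
Rearranging, u = v · (f₂ − f₀)/(f₂ + f₀) = 339 × 1111/82425 ≈ 4.6 m/s.
So the trolley is moving at 4.6 m/s toward the emitter.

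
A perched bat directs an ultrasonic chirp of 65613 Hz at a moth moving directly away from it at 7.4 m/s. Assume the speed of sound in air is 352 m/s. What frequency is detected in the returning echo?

62911 Hz

At the moth (a moving observer), f₁ = f₀ · (v − u)/v = 65613 × 344.6/352 ≈ 64234 Hz.
The reflection then acts as a moving source: f₂ = f₁ · v/(v + u) ≈ 62911 Hz.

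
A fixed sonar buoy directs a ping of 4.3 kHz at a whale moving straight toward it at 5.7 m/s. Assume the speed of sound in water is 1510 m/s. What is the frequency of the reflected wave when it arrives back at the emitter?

At the whale (a moving observer), f₁ = f₀ · (v + u)/v = 4.3 × 1515.7/1510 ≈ 4.32 kHz.
The reflection then acts as a moving source: f₂ = f₁ · v/(v − u) ≈ 4.33 kHz.

4.33 kHz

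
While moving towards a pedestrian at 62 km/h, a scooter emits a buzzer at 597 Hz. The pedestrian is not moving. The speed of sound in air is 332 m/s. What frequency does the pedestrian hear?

62 km/h = 17.22 m/s.
Moving source, stationary observer: f' = f · v/(v − v_s) since the source is approaching.
f' = 597 × 332/(332 − 17.22) = 597 × 332/314.8 ≈ 630 Hz.

630 Hz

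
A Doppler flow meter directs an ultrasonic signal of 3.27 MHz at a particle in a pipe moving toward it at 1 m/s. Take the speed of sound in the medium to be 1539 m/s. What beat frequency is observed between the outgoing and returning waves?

At the particle in a pipe (a moving observer), f₁ = f₀ · (v + u)/v = 3.27 × 1540/1539 ≈ 3.27212 MHz.
The reflection then acts as a moving source: f₂ = f₁ · v/(v − u) ≈ 3.27425 MHz.
Beat frequency (with f₀ = 3270000 Hz): |f₂ − f₀| = 2u·f₀/(v − u) = 2 × 1 × 3270000/1538 ≈ 4252 Hz.

4252 Hz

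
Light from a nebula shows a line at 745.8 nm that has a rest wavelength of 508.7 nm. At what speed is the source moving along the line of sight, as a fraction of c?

λ'/λ₀ = 1.4661 > 1 (redshift), so the source is receding.
λ'/λ₀ = √((1 + β)/(1 − β)) for a receding source ⇒ β = (r² − 1)/(r² + 1) with r = λ'/λ₀.
β = (2.1494 − 1)/(2.1494 + 1) ≈ 0.365.

0.365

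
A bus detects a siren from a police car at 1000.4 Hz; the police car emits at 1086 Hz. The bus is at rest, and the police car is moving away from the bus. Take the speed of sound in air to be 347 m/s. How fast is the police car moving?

f' = f · v/(v + v_s) ⇒ v_s = v · |1 − f/f'|.
v_s = 347 × |1 − 1086/1000.4| = 347 × 0.08557 ≈ 30 m/s.

30 m/s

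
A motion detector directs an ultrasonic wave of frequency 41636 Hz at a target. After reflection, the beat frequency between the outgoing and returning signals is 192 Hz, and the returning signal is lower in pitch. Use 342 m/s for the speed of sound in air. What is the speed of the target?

0.79 m/s

Double Doppler shift off a moving reflector: f₂ = f₀ · (v + u)/(v − u) (u > 0 toward emitter).
Returning signal is lower, so f₂ = f₀ − Δf = 41636 − 192 = 41444 Hz.
Rearranging, u = v · (f₂ − f₀)/(f₂ + f₀) = 342 × -192/83080 ≈ -0.79 m/s.
So the target is moving at 0.79 m/s away from the emitter.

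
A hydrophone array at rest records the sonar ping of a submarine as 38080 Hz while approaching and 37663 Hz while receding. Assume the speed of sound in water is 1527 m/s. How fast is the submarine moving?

f₁/f₂ = (v + v_s)/(v − v_s), so v_s = v · (f₁ − f₂)/(f₁ + f₂).
v_s = 1527 × (38080 − 37663)/(38080 + 37663) = 1527 × 417/75743 ≈ 8.4 m/s.

8.4 m/s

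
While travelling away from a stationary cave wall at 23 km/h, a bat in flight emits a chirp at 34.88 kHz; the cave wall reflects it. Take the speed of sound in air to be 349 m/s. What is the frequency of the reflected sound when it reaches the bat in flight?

33.6 kHz

23 km/h = 6.389 m/s.
The cave wall receives the sound from a moving source: f₁ = f₀ · v/(v + v_e) = 34.88 × 349/355.39 ≈ 34.3 kHz.
On the return leg the bat in flight is a moving observer: f₂ = f₁ · (v − v_e)/v = 34.3 × 342.61/349 ≈ 33.6 kHz.
Equivalently f₂ = f₀ · (v − v_e)/(v + v_e).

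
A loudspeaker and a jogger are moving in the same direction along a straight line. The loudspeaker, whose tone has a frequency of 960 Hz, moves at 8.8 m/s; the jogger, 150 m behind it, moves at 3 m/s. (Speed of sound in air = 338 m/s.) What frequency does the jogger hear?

944 Hz

The jogger is behind, so the loudspeaker is moving away from it while the jogger is moving toward the loudspeaker.
With source receding and observer approaching, f' = f · (v + v_o)/(v + v_s).
f' = 960 × (338 + 3)/(338 + 8.8) = 960 × 341/346.8 ≈ 944 Hz.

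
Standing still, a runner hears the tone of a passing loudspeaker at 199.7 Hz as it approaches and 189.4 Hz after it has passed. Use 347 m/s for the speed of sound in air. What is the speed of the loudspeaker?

f₁/f₂ = (v + v_s)/(v − v_s), so v_s = v · (f₁ − f₂)/(f₁ + f₂).
v_s = 347 × (199.7 − 189.4)/(199.7 + 189.4) = 347 × 10.3/389.1 ≈ 9.2 m/s.

9.2 m/s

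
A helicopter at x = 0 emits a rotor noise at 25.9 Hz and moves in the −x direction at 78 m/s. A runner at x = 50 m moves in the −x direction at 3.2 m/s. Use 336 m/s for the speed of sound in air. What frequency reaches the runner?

21.2 Hz

The observer lies on the +x side, so the source is heading away from the observer and the observer is heading toward the source.
General Doppler shift: f' = f · (v + v_o)/(v + v_s).
f' = 25.9 × (336 + 3.2)/(336 + 78) = 25.9 × 339.2/414 ≈ 21.2 Hz.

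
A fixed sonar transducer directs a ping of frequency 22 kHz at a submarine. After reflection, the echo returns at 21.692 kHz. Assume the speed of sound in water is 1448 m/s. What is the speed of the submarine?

10.2 m/s

Double Doppler shift off a moving reflector: f₂ = f₀ · (v + u)/(v − u) (u > 0 toward emitter).
Rearranging, u = v · (f₂ − f₀)/(f₂ + f₀) = 1448 × -0.308/43.692 ≈ -10.2 m/s.
So the submarine is moving at 10.2 m/s away from the emitter.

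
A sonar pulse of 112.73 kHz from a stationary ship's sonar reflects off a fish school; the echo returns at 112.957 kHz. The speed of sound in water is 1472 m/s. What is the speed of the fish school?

Double Doppler shift off a moving reflector: f₂ = f₀ · (v + u)/(v − u) (u > 0 toward emitter).
Rearranging, u = v · (f₂ − f₀)/(f₂ + f₀) = 1472 × 0.227/225.687 ≈ 1.48 m/s.
So the fish school is moving at 1.48 m/s toward the emitter.

1.48 m/s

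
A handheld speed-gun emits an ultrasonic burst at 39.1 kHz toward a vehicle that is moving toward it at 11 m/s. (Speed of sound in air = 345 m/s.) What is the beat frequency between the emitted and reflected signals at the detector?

2575 Hz

At the vehicle (a moving observer), f₁ = f₀ · (v + u)/v = 39.1 × 356/345 ≈ 40.35 kHz.
The reflection then acts as a moving source: f₂ = f₁ · v/(v − u) ≈ 41.68 kHz.
Equivalently f₂ = f₀ · (v + u)/(v − u).
Beat frequency (with f₀ = 39100 Hz): |f₂ − f₀| = 2u·f₀/(v − u) = 2 × 11 × 39100/334 ≈ 2575 Hz.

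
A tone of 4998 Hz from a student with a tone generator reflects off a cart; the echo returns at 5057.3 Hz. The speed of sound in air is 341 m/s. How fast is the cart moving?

2.01 m/s

Double Doppler shift off a moving reflector: f₂ = f₀ · (v + u)/(v − u) (u > 0 toward emitter).
Rearranging, u = v · (f₂ − f₀)/(f₂ + f₀) = 341 × 59.3/10055.3 ≈ 2.01 m/s.
So the cart is moving at 2.01 m/s toward the emitter.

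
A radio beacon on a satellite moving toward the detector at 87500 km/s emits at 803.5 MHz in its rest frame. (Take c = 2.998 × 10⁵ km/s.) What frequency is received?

β = v/c = 87500/299800 = 0.2919.
Relativistic Doppler for frequency: f' = f₀ · √((1 + β)/(1 − β)).
f' = 803.5 × √(1.2919/0.7081) = 803.5 × 1.35067 ≈ 1085.3 MHz.

1085.3 MHz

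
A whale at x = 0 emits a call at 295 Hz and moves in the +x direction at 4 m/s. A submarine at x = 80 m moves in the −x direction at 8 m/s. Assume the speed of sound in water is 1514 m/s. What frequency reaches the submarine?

The observer lies on the +x side, so the source is heading toward the observer and the observer is heading toward the source.
With source approaching and observer approaching, f' = f · (v + v_o)/(v − v_s).
f' = 295 × (1514 + 8)/(1514 − 4) = 295 × 1522/1510 ≈ 297 Hz.

297 Hz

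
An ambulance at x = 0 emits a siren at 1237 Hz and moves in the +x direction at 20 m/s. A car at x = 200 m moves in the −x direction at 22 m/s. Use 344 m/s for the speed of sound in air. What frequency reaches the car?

The observer lies on the +x side, so the source is heading toward the observer and the observer is heading toward the source.
Both move, so f' = f · (v + v_o)/(v − v_s).
f' = 1237 × (344 + 22)/(344 − 20) = 1237 × 366/324 ≈ 1397 Hz.

1397 Hz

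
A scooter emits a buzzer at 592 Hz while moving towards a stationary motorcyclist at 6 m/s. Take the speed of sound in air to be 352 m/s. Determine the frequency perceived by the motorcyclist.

602 Hz

With the source moving toward a stationary observer, f' = f · v/(v − v_s).
f' = 592 × 352/(352 − 6) = 592 × 352/346 ≈ 602 Hz.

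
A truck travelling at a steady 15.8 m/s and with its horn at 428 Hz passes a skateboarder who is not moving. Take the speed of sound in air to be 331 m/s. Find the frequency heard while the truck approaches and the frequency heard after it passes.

Approaching: f₁ = f · v/(v − v_s) = 428 × 331/315.2 ≈ 449 Hz.
Receding: f₂ = f · v/(v + v_s) = 428 × 331/346.8 ≈ 409 Hz.

449 Hz approaching; 409 Hz receding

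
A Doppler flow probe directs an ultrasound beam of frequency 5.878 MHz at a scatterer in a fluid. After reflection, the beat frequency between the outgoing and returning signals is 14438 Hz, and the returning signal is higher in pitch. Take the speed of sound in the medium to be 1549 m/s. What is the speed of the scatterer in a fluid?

1.90 m/s

Double Doppler shift off a moving reflector: f₂ = f₀ · (v + u)/(v − u) (u > 0 toward emitter).
Returning signal is higher, so f₂ = f₀ + Δf = 5878000 + 14438 = 5892438 Hz.
Rearranging, u = v · (f₂ − f₀)/(f₂ + f₀) = 1549 × 14438/11770438 ≈ 1.90 m/s.
So the scatterer in a fluid is moving at 1.90 m/s toward the emitter.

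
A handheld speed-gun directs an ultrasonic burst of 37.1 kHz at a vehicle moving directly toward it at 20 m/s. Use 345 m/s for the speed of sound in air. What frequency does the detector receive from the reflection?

At the vehicle (a moving observer), f₁ = f₀ · (v + u)/v = 37.1 × 365/345 ≈ 39.3 kHz.
On reflection it acts as a source moving toward the stationary detector: f₂ = f₁ · v/(v − u) = 39.3 × 345/325 ≈ 41.7 kHz.
Equivalently f₂ = f₀ · (v + u)/(v − u).

41.7 kHz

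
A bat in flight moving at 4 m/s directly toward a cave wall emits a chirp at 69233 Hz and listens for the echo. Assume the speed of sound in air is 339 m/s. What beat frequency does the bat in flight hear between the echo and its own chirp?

1653 Hz

The cave wall receives the sound from a moving source: f₁ = f₀ · v/(v − v_e) = 69233 × 339/335 ≈ 70060 Hz.
On the return leg the bat in flight is a moving observer: f₂ = f₁ · (v + v_e)/v = 70060 × 343/339 ≈ 70886 Hz.
Equivalently f₂ = f₀ · (v + v_e)/(v − v_e).
Beat against the emitted tone: |f₂ − f₀| = 2v_e·f₀/(v − v_e) = 2 × 4 × 69233/335 ≈ 1653 Hz.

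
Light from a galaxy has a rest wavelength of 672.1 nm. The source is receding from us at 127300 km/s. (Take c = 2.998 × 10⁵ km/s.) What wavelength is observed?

1057.6 nm

β = v/c = 127300/299800 = 0.4246.
Relativistic Doppler for wavelength: λ' = λ₀ · √((1 + β)/(1 − β)).
λ' = 672.1 × √(1.4246/0.5754) = 672.1 × 1.57351 ≈ 1057.6 nm.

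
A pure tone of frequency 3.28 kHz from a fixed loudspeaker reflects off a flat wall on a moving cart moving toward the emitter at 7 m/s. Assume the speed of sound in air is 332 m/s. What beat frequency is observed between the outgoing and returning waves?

The flat wall on a moving cart first receives the wave as a moving observer: f₁ = f₀ · (v + u)/v = 3.28 × (332 + 7)/332 ≈ 3.3492 kHz.
The reflection then acts as a moving source: f₂ = f₁ · v/(v − u) ≈ 3.4213 kHz.
Equivalently f₂ = f₀ · (v + u)/(v − u).
Beat frequency (with f₀ = 3280 Hz): |f₂ − f₀| = 2u·f₀/(v − u) = 2 × 7 × 3280/325 ≈ 141 Hz.

141 Hz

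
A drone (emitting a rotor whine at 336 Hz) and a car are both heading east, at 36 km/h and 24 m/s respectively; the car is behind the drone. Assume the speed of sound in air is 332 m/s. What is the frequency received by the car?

350 Hz

36 km/h = 10 m/s.
The car is behind, so the drone is moving away from it while the car is moving toward the drone.
Both move, so f' = f · (v + v_o)/(v + v_s).
f' = 336 × (332 + 24)/(332 + 10) = 336 × 356/342 ≈ 350 Hz.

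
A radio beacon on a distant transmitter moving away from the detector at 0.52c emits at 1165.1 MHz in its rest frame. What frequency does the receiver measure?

Relativistic Doppler for frequency: f' = f₀ · √((1 − β)/(1 + β)).
f' = 1165.1 × √(0.4800/1.5200) = 1165.1 × 0.56195 ≈ 654.7 MHz.

654.7 MHz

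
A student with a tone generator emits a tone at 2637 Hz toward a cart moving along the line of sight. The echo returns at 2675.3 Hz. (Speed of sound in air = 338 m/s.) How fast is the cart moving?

Double Doppler shift off a moving reflector: f₂ = f₀ · (v + u)/(v − u) (u > 0 toward emitter).
Rearranging, u = v · (f₂ − f₀)/(f₂ + f₀) = 338 × 38.3/5312.3 ≈ 2.44 m/s.
So the cart is moving at 2.44 m/s toward the emitter.

2.44 m/s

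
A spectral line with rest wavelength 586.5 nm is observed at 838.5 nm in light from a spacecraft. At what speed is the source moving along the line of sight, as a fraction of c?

0.343c

λ'/λ₀ = 1.4297 > 1 (redshift), so the source is receding.
λ'/λ₀ = √((1 + β)/(1 − β)) for a receding source ⇒ β = (r² − 1)/(r² + 1) with r = λ'/λ₀.
β = (2.0439 − 1)/(2.0439 + 1) ≈ 0.343.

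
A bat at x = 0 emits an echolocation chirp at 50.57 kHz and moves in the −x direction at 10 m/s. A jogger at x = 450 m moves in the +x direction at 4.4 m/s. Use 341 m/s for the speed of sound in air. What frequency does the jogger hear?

The observer lies on the +x side, so the source is heading away from the observer and the observer is heading away from the source.
Both move, so f' = f · (v − v_o)/(v + v_s).
f' = 50.57 × (341 − 4.4)/(341 + 10) = 50.57 × 336.6/351 ≈ 48.5 kHz.

48.5 kHz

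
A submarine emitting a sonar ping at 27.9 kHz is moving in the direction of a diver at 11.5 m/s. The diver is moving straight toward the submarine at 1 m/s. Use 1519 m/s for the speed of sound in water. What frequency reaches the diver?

Both move, so f' = f · (v + v_o)/(v − v_s).
f' = 27.9 × (1519 + 1)/(1519 − 11.5) = 27.9 × 1520/1507.5 ≈ 28.1 kHz.

28.1 kHz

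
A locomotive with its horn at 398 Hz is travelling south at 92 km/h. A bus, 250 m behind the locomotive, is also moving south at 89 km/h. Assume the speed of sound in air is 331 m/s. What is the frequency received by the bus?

92 km/h = 25.56 m/s; 89 km/h = 24.72 m/s.
The bus is behind, so the locomotive is moving away from it while the bus is moving toward the locomotive.
With source receding and observer approaching, f' = f · (v + v_o)/(v + v_s).
f' = 398 × (331 + 24.72)/(331 + 25.56) = 398 × 355.72/356.56 ≈ 397 Hz.

397 Hz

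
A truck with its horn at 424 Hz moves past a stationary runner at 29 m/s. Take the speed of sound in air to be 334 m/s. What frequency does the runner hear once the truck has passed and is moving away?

Receding: f₂ = f · v/(v + v_s) = 424 × 334/363 ≈ 390 Hz.

390 Hz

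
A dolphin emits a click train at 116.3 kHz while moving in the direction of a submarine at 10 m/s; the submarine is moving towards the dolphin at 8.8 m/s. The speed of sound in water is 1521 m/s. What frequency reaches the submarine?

117.7 kHz

With source approaching and observer approaching, f' = f · (v + v_o)/(v − v_s).
f' = 116.3 × (1521 + 8.8)/(1521 − 10) = 116.3 × 1529.8/1511 ≈ 117.7 kHz.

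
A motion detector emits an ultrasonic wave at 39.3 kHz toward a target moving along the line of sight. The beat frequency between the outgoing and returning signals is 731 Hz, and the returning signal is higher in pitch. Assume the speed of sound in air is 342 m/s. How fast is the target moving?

Double Doppler shift off a moving reflector: f₂ = f₀ · (v + u)/(v − u) (u > 0 toward emitter).
Returning signal is higher, so f₂ = f₀ + Δf = 39300 + 731 = 40031 Hz.
Rearranging, u = v · (f₂ − f₀)/(f₂ + f₀) = 342 × 731/79331 ≈ 3.2 m/s.
So the target is moving at 3.2 m/s toward the emitter.

3.2 m/s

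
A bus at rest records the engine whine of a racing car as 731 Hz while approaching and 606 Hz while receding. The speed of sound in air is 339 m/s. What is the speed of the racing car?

32 m/s

f₁/f₂ = (v + v_s)/(v − v_s), so v_s = v · (f₁ − f₂)/(f₁ + f₂).
v_s = 339 × (731 − 606)/(731 + 606) = 339 × 125/1337 ≈ 32 m/s.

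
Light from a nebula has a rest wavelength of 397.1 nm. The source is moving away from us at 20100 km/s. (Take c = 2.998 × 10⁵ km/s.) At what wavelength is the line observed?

β = v/c = 20100/299800 = 0.0670.
Relativistic Doppler for wavelength: λ' = λ₀ · √((1 + β)/(1 − β)).
λ' = 397.1 × √(1.0670/0.9330) = 397.1 × 1.06945 ≈ 424.7 nm.

424.7 nm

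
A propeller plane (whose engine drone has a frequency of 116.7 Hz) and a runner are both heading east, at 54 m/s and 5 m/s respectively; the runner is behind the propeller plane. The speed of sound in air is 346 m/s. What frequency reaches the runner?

The runner is behind, so the propeller plane is moving away from it while the runner is moving toward the propeller plane.
General Doppler shift: f' = f · (v + v_o)/(v + v_s).
f' = 116.7 × (346 + 5)/(346 + 54) = 116.7 × 351/400 ≈ 102 Hz.

102 Hz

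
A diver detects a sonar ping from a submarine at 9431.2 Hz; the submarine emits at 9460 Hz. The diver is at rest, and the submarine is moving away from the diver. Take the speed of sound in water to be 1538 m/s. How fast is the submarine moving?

f' = f · v/(v + v_s) ⇒ v_s = v · |1 − f/f'|.
v_s = 1538 × |1 − 9460/9431.2| = 1538 × 0.003054 ≈ 4.7 m/s.

4.7 m/s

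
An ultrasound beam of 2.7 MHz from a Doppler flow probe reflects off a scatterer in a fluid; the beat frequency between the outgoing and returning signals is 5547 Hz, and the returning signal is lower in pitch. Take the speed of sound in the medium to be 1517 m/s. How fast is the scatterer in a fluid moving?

1.56 m/s

Double Doppler shift off a moving reflector: f₂ = f₀ · (v + u)/(v − u) (u > 0 toward emitter).
Returning signal is lower, so f₂ = f₀ − Δf = 2700000 − 5547 = 2694453 Hz.
Rearranging, u = v · (f₂ − f₀)/(f₂ + f₀) = 1517 × -5547/5394453 ≈ -1.56 m/s.
So the scatterer in a fluid is moving at 1.56 m/s away from the emitter.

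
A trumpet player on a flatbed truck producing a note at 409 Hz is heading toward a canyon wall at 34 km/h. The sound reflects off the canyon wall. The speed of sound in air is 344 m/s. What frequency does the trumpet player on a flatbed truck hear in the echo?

432 Hz

34 km/h = 9.444 m/s.
The canyon wall receives the sound from a moving source: f₁ = f₀ · v/(v − v_e) = 409 × 344/334.56 ≈ 421 Hz.
On the return leg the trumpet player on a flatbed truck is a moving observer: f₂ = f₁ · (v + v_e)/v = 421 × 353.44/344 ≈ 432 Hz.
Equivalently f₂ = f₀ · (v + v_e)/(v − v_e).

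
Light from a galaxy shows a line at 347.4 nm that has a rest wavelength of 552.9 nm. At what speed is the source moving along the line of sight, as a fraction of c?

0.434c

λ'/λ₀ = 0.6283 < 1 (blueshift), so the source is approaching.
λ'/λ₀ = √((1 − β)/(1 + β)) for an approaching source ⇒ β = (1 − r²)/(1 + r²) with r = λ'/λ₀.
β = (1 − 0.3948)/(1 + 0.3948) ≈ 0.434.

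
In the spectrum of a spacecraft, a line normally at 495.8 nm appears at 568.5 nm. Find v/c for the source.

0.136c

λ'/λ₀ = 1.1466 > 1 (redshift), so the source is receding.
λ'/λ₀ = √((1 + β)/(1 − β)) for a receding source ⇒ β = (r² − 1)/(r² + 1) with r = λ'/λ₀.
β = (1.3148 − 1)/(1.3148 + 1) ≈ 0.136.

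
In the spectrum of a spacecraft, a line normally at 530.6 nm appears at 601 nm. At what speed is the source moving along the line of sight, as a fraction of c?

0.124

λ'/λ₀ = 1.1327 > 1 (redshift), so the source is receding.
λ'/λ₀ = √((1 + β)/(1 − β)) for a receding source ⇒ β = (r² − 1)/(r² + 1) with r = λ'/λ₀.
β = (1.2830 − 1)/(1.2830 + 1) ≈ 0.124.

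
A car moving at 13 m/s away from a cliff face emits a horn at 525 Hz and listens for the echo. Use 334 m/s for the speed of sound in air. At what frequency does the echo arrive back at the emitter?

The cliff face receives the sound from a moving source: f₁ = f₀ · v/(v + v_e) = 525 × 334/347 ≈ 505 Hz.
On the return leg the car is a moving observer: f₂ = f₁ · (v − v_e)/v = 505 × 321/334 ≈ 486 Hz.
Equivalently f₂ = f₀ · (v − v_e)/(v + v_e).

486 Hz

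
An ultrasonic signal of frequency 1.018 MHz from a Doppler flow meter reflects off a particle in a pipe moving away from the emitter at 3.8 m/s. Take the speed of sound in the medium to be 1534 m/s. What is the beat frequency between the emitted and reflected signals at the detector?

5031 Hz

The particle in a pipe first receives the wave as a moving observer: f₁ = f₀ · (v − u)/v = 1.018 × (1534 − 3.8)/1534 ≈ 1.01548 MHz.
The reflection then acts as a moving source: f₂ = f₁ · v/(v + u) ≈ 1.01297 MHz.
Equivalently f₂ = f₀ · (v − u)/(v + u).
Beat frequency (with f₀ = 1018000 Hz): |f₂ − f₀| = 2u·f₀/(v + u) = 2 × 3.8 × 1018000/1537.8 ≈ 5031 Hz.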